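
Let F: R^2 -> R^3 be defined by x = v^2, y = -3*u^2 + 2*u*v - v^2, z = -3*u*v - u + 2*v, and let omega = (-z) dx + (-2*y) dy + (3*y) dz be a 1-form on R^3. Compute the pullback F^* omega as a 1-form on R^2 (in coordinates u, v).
F^* omega = (-36*u^3 + 63*u^2*v + 9*u^2 - 38*u*v^2 - 6*u*v + 13*v^3 + 3*v^2) du + (39*u^3 - 38*u^2*v - 18*u^2 + 27*u*v^2 + 14*u*v - 4*v^3 - 10*v^2) dv

Using F^*(f dg) = (f ∘ F) d(g ∘ F), substitute each coordinate x_i by F_i(u, v) in f_i, and replace dx_i by d F_i = (∂F_i/∂u) du + (∂F_i/∂v) dv.
  For the x component: f_1(F) = 3*u*v + u - 2*v; d F_1 = (0) du + (2*v) dv
  For the y component: f_2(F) = 6*u^2 - 4*u*v + 2*v^2; d F_2 = (-6*u + 2*v) du + (2*u - 2*v) dv
  For the z component: f_3(F) = -9*u^2 + 6*u*v - 3*v^2; d F_3 = (-3*v - 1) du + (2 - 3*u) dv
Combining and collecting du, dv coefficients:
  coeff of du: -36*u^3 + 63*u^2*v + 9*u^2 - 38*u*v^2 - 6*u*v + 13*v^3 + 3*v^2
  coeff of dv: 39*u^3 - 38*u^2*v - 18*u^2 + 27*u*v^2 + 14*u*v - 4*v^3 - 10*v^2
F^* omega = (-36*u^3 + 63*u^2*v + 9*u^2 - 38*u*v^2 - 6*u*v + 13*v^3 + 3*v^2) du + (39*u^3 - 38*u^2*v - 18*u^2 + 27*u*v^2 + 14*u*v - 4*v^3 - 10*v^2) dv.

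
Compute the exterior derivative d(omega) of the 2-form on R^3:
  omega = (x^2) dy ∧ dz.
d(omega) = (2*x) dx ∧ dy ∧ dz

For a 2-form omega = sum_{i<j} g_{ij} dx_i ∧ dx_j, the exterior derivative is
  d(omega) = sum_{i<j} d(g_{ij}) ∧ dx_i ∧ dx_j = sum_{i<j, k} (∂g_{ij}/∂x_k) dx_k ∧ dx_i ∧ dx_j.
Expand each term, using dx_k ∧ dx_i ∧ dx_j = sgn(permutation) dx_{(a)} ∧ dx_{(b)} ∧ dx_{(c)} with (a < b < c) sorted:
  d(x^2) includes (∂/∂x)(x^2) dx = (2*x) dx, which multiplied by dy ∧ dz gives (2*x) dx ∧ dy ∧ dz
Collecting like 3-forms: d(omega) = (2*x) dx ∧ dy ∧ dz.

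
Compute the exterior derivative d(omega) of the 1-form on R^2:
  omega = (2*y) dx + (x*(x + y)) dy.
d(omega) = (2*x + y - 2) dx ∧ dy

For a 1-form omega = sum_i f_i dx_i, the exterior derivative is
  d(omega) = sum_{i < j} (∂f_j/∂x_i - ∂f_i/∂x_j) dx_i ∧ dx_j.
  coefficient of dx ∧ dy: ∂f_2/∂x - ∂f_1/∂y = ∂(x*(x + y))/∂x - ∂(2*y)/∂y = 2*x + y - 2
Assembling: d(omega) = (2*x + y - 2) dx ∧ dy.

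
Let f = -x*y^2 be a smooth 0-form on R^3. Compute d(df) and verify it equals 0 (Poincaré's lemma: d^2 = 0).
d(df) = 0

Step 1: df = sum_i (∂f/∂x_i) dx_i = (-y^2) dx + (-2*x*y) dy + (0) dz.
Step 2: Apply d again. Using the 1-form formula, the coefficient of dx ∧ dy in d(df) is ∂^2 f/∂x ∂y - ∂^2 f/∂y ∂x = (-2*y) - (-2*y) = 0 (equality of mixed partials for smooth f).
Similarly for dx ∧ dz and dy ∧ dz — all coefficients vanish. So d(df) = 0.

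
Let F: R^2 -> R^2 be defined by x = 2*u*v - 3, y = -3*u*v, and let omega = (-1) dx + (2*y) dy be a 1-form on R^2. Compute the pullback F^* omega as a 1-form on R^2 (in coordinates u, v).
F^* omega = (2*v*(9*u*v - 1)) du + (2*u*(9*u*v - 1)) dv

Using F^*(f dg) = (f ∘ F) d(g ∘ F), substitute each coordinate x_i by F_i(u, v) in f_i, and replace dx_i by d F_i = (∂F_i/∂u) du + (∂F_i/∂v) dv.
  For the x component: f_1(F) = -1; d F_1 = (2*v) du + (2*u) dv
  For the y component: f_2(F) = -6*u*v; d F_2 = (-3*v) du + (-3*u) dv
Combining and collecting du, dv coefficients:
  coeff of du: 2*v*(9*u*v - 1)
  coeff of dv: 2*u*(9*u*v - 1)
F^* omega = (2*v*(9*u*v - 1)) du + (2*u*(9*u*v - 1)) dv.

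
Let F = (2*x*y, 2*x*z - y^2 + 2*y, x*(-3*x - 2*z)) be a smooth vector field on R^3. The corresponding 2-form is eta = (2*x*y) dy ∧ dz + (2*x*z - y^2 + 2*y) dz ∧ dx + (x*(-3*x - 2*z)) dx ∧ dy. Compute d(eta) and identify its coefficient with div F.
d(eta) = (2 - 2*x) dx ∧ dy ∧ dz; div F = 2 - 2*x

For a 2-form in R^3 of the form above, applying d gives a 3-form with coefficient ∂P/∂x + ∂Q/∂y + ∂R/∂z:
  ∂P/∂x = 2*y
  ∂Q/∂y = 2 - 2*y
  ∂R/∂z = -2*x
Sum = 2 - 2*x, which is exactly div F.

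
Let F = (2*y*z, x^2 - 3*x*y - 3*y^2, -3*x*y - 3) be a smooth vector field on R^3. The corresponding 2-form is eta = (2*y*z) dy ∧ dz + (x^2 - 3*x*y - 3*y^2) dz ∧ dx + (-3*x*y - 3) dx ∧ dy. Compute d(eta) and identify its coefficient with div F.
d(eta) = (-3*x - 6*y) dx ∧ dy ∧ dz; div F = -3*x - 6*y

For a 2-form in R^3 of the form above, applying d gives a 3-form with coefficient ∂P/∂x + ∂Q/∂y + ∂R/∂z:
  ∂P/∂x = 0
  ∂Q/∂y = -3*x - 6*y
  ∂R/∂z = 0
Sum = -3*x - 6*y, which is exactly div F.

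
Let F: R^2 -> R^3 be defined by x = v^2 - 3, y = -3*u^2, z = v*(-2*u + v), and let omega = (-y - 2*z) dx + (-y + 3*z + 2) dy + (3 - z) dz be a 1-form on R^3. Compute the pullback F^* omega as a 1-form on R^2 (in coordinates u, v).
F^* omega = (-18*u^3 + 36*u^2*v - 22*u*v^2 - 12*u + 2*v^3 - 6*v) du + (2*u^2*v + 14*u*v^2 - 6*u - 6*v^3 + 6*v) dv

Using F^*(f dg) = (f ∘ F) d(g ∘ F), substitute each coordinate x_i by F_i(u, v) in f_i, and replace dx_i by d F_i = (∂F_i/∂u) du + (∂F_i/∂v) dv.
  For the x component: f_1(F) = 3*u^2 + 4*u*v - 2*v^2; d F_1 = (0) du + (2*v) dv
  For the y component: f_2(F) = 3*u^2 - 6*u*v + 3*v^2 + 2; d F_2 = (-6*u) du + (0) dv
  For the z component: f_3(F) = 2*u*v - v^2 + 3; d F_3 = (-2*v) du + (-2*u + 2*v) dv
Combining and collecting du, dv coefficients:
  coeff of du: -18*u^3 + 36*u^2*v - 22*u*v^2 - 12*u + 2*v^3 - 6*v
  coeff of dv: 2*u^2*v + 14*u*v^2 - 6*u - 6*v^3 + 6*v
F^* omega = (-18*u^3 + 36*u^2*v - 22*u*v^2 - 12*u + 2*v^3 - 6*v) du + (2*u^2*v + 14*u*v^2 - 6*u - 6*v^3 + 6*v) dv.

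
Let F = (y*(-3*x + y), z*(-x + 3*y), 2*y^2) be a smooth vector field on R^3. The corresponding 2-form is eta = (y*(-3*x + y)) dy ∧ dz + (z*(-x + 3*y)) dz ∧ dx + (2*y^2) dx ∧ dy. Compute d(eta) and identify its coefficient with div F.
d(eta) = (-3*y + 3*z) dx ∧ dy ∧ dz; div F = -3*y + 3*z

For a 2-form in R^3 of the form above, applying d gives a 3-form with coefficient ∂P/∂x + ∂Q/∂y + ∂R/∂z:
  ∂P/∂x = -3*y
  ∂Q/∂y = 3*z
  ∂R/∂z = 0
Sum = -3*y + 3*z, which is exactly div F.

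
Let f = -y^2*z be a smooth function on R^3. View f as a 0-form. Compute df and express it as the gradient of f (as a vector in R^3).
df = (0) dx + (-2*y*z) dy + (-y^2) dz; grad f = (0, -2*y*z, -y^2)

For a 0-form f, d f = (∂f/∂x) dx + (∂f/∂y) dy + (∂f/∂z) dz. The components of the vector representation are exactly the entries of grad f in Cartesian coordinates:
  ∂f/∂x = 0
  ∂f/∂y = -2*y*z
  ∂f/∂z = -y^2.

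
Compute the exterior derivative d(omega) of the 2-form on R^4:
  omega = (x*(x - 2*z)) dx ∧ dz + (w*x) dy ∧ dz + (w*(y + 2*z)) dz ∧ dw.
d(omega) = (w) dx ∧ dy ∧ dz + (w + x) dy ∧ dz ∧ dw

For a 2-form omega = sum_{i<j} g_{ij} dx_i ∧ dx_j, the exterior derivative is
  d(omega) = sum_{i<j} d(g_{ij}) ∧ dx_i ∧ dx_j = sum_{i<j, k} (∂g_{ij}/∂x_k) dx_k ∧ dx_i ∧ dx_j.
Expand each term, using dx_k ∧ dx_i ∧ dx_j = sgn(permutation) dx_{(a)} ∧ dx_{(b)} ∧ dx_{(c)} with (a < b < c) sorted:
  d(w*x) includes (∂/∂x)(w*x) dx = (w) dx, which multiplied by dy ∧ dz gives (w) dx ∧ dy ∧ dz
  d(w*x) includes (∂/∂w)(w*x) dw = (x) dw, which multiplied by dy ∧ dz gives (x) dy ∧ dz ∧ dw
  d(w*(y + 2*z)) includes (∂/∂y)(w*(y + 2*z)) dy = (w) dy, which multiplied by dz ∧ dw gives (w) dy ∧ dz ∧ dw
Collecting like 3-forms: d(omega) = (w) dx ∧ dy ∧ dz + (w + x) dy ∧ dz ∧ dw.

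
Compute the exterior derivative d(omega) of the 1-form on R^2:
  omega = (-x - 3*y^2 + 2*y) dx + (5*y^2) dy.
d(omega) = (6*y - 2) dx ∧ dy

For a 1-form omega = sum_i f_i dx_i, the exterior derivative is
  d(omega) = sum_{i < j} (∂f_j/∂x_i - ∂f_i/∂x_j) dx_i ∧ dx_j.
  coefficient of dx ∧ dy: ∂f_2/∂x - ∂f_1/∂y = ∂(5*y^2)/∂x - ∂(-x - 3*y^2 + 2*y)/∂y = 6*y - 2
Assembling: d(omega) = (6*y - 2) dx ∧ dy.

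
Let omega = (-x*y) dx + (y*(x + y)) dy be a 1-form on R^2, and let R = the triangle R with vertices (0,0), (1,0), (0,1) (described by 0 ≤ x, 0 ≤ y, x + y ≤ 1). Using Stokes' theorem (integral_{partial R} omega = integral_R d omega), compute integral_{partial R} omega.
integral_(partial R) omega = 1/3

Stokes: integral_partial_R omega = integral_R d omega with d omega = (∂Q/∂x - ∂P/∂y) dx ∧ dy.
  ∂Q/∂x = y
  ∂P/∂y = -x
  integrand = ∂Q/∂x - ∂P/∂y = x + y.
Integrating over R: integral_0^1 integral_0^{1-x} (x + y) dy dx = 1/3.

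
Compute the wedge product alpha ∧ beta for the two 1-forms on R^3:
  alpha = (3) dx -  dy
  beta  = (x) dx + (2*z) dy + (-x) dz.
alpha ∧ beta = (x + 6*z) dx ∧ dy + (-3*x) dx ∧ dz + (x) dy ∧ dz

Distribute the wedge, using dx_i ∧ dx_j = -dx_j ∧ dx_i and dx_i ∧ dx_i = 0. For each pair (i, j) with i < j, the coefficient of dx_i ∧ dx_j in alpha ∧ beta is (alpha_i * beta_j - alpha_j * beta_i). Collecting: alpha ∧ beta = (x + 6*z) dx ∧ dy + (-3*x) dx ∧ dz + (x) dy ∧ dz.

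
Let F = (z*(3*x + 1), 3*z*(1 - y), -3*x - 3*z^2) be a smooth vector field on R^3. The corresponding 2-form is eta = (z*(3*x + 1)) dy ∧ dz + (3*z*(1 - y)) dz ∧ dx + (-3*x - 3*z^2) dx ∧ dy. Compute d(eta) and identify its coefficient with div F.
d(eta) = (-6*z) dx ∧ dy ∧ dz; div F = -6*z

For a 2-form in R^3 of the form above, applying d gives a 3-form with coefficient ∂P/∂x + ∂Q/∂y + ∂R/∂z:
  ∂P/∂x = 3*z
  ∂Q/∂y = -3*z
  ∂R/∂z = -6*z
Sum = -6*z, which is exactly div F.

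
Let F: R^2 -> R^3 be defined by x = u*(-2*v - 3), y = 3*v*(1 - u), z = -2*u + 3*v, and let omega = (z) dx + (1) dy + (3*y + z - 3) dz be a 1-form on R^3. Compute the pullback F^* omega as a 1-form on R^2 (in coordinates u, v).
F^* omega = (22*u*v + 10*u - 6*v^2 - 36*v + 6) du + (4*u^2 - 33*u*v - 9*u + 36*v - 6) dv

Using F^*(f dg) = (f ∘ F) d(g ∘ F), substitute each coordinate x_i by F_i(u, v) in f_i, and replace dx_i by d F_i = (∂F_i/∂u) du + (∂F_i/∂v) dv.
  For the x component: f_1(F) = -2*u + 3*v; d F_1 = (-2*v - 3) du + (-2*u) dv
  For the y component: f_2(F) = 1; d F_2 = (-3*v) du + (3 - 3*u) dv
  For the z component: f_3(F) = -9*u*v - 2*u + 12*v - 3; d F_3 = (-2) du + (3) dv
Combining and collecting du, dv coefficients:
  coeff of du: 22*u*v + 10*u - 6*v^2 - 36*v + 6
  coeff of dv: 4*u^2 - 33*u*v - 9*u + 36*v - 6
F^* omega = (22*u*v + 10*u - 6*v^2 - 36*v + 6) du + (4*u^2 - 33*u*v - 9*u + 36*v - 6) dv.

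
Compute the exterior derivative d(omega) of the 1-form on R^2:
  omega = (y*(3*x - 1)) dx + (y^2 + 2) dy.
d(omega) = (1 - 3*x) dx ∧ dy

For a 1-form omega = sum_i f_i dx_i, the exterior derivative is
  d(omega) = sum_{i < j} (∂f_j/∂x_i - ∂f_i/∂x_j) dx_i ∧ dx_j.
  coefficient of dx ∧ dy: ∂f_2/∂x - ∂f_1/∂y = ∂(y^2 + 2)/∂x - ∂(y*(3*x - 1))/∂y = 1 - 3*x
Assembling: d(omega) = (1 - 3*x) dx ∧ dy.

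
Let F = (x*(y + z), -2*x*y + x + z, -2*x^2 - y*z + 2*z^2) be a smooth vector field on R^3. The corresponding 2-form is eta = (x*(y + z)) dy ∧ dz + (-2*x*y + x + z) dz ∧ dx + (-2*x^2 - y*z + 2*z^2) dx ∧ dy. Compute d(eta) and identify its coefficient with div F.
d(eta) = (-2*x + 5*z) dx ∧ dy ∧ dz; div F = -2*x + 5*z

For a 2-form in R^3 of the form above, applying d gives a 3-form with coefficient ∂P/∂x + ∂Q/∂y + ∂R/∂z:
  ∂P/∂x = y + z
  ∂Q/∂y = -2*x
  ∂R/∂z = -y + 4*z
Sum = -2*x + 5*z, which is exactly div F.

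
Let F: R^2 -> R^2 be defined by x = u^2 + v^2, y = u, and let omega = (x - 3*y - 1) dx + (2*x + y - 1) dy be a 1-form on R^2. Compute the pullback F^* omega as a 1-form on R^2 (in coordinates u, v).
F^* omega = (2*u^3 - 4*u^2 + 2*u*v^2 - u + 2*v^2 - 1) du + (2*v*(u^2 - 3*u + v^2 - 1)) dv

Using F^*(f dg) = (f ∘ F) d(g ∘ F), substitute each coordinate x_i by F_i(u, v) in f_i, and replace dx_i by d F_i = (∂F_i/∂u) du + (∂F_i/∂v) dv.
  For the x component: f_1(F) = u^2 - 3*u + v^2 - 1; d F_1 = (2*u) du + (2*v) dv
  For the y component: f_2(F) = 2*u^2 + u + 2*v^2 - 1; d F_2 = (1) du + (0) dv
Combining and collecting du, dv coefficients:
  coeff of du: 2*u^3 - 4*u^2 + 2*u*v^2 - u + 2*v^2 - 1
  coeff of dv: 2*v*(u^2 - 3*u + v^2 - 1)
F^* omega = (2*u^3 - 4*u^2 + 2*u*v^2 - u + 2*v^2 - 1) du + (2*v*(u^2 - 3*u + v^2 - 1)) dv.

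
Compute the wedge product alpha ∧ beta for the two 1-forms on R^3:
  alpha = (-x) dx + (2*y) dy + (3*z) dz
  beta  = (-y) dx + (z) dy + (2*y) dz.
alpha ∧ beta = (-x*z + 2*y^2) dx ∧ dy + (y*(-2*x + 3*z)) dx ∧ dz + (4*y^2 - 3*z^2) dy ∧ dz

Distribute the wedge, using dx_i ∧ dx_j = -dx_j ∧ dx_i and dx_i ∧ dx_i = 0. For each pair (i, j) with i < j, the coefficient of dx_i ∧ dx_j in alpha ∧ beta is (alpha_i * beta_j - alpha_j * beta_i). Collecting: alpha ∧ beta = (-x*z + 2*y^2) dx ∧ dy + (y*(-2*x + 3*z)) dx ∧ dz + (4*y^2 - 3*z^2) dy ∧ dz.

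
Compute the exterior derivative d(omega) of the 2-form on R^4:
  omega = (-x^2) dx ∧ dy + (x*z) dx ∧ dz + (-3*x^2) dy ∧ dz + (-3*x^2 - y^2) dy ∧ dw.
d(omega) = (-6*x) dx ∧ dy ∧ dz + (-6*x) dx ∧ dy ∧ dw

For a 2-form omega = sum_{i<j} g_{ij} dx_i ∧ dx_j, the exterior derivative is
  d(omega) = sum_{i<j} d(g_{ij}) ∧ dx_i ∧ dx_j = sum_{i<j, k} (∂g_{ij}/∂x_k) dx_k ∧ dx_i ∧ dx_j.
Expand each term, using dx_k ∧ dx_i ∧ dx_j = sgn(permutation) dx_{(a)} ∧ dx_{(b)} ∧ dx_{(c)} with (a < b < c) sorted:
  d(-3*x^2) includes (∂/∂x)(-3*x^2) dx = (-6*x) dx, which multiplied by dy ∧ dz gives (-6*x) dx ∧ dy ∧ dz
  d(-3*x^2 - y^2) includes (∂/∂x)(-3*x^2 - y^2) dx = (-6*x) dx, which multiplied by dy ∧ dw gives (-6*x) dx ∧ dy ∧ dw
Collecting like 3-forms: d(omega) = (-6*x) dx ∧ dy ∧ dz + (-6*x) dx ∧ dy ∧ dw.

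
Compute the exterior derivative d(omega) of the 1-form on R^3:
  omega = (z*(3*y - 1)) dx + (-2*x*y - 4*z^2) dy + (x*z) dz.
d(omega) = (-2*y - 3*z) dx ∧ dy + (-3*y + z + 1) dx ∧ dz + (8*z) dy ∧ dz

For a 1-form omega = sum_i f_i dx_i, the exterior derivative is
  d(omega) = sum_{i < j} (∂f_j/∂x_i - ∂f_i/∂x_j) dx_i ∧ dx_j.
  coefficient of dx ∧ dy: ∂f_2/∂x - ∂f_1/∂y = ∂(-2*x*y - 4*z^2)/∂x - ∂(z*(3*y - 1))/∂y = -2*y - 3*z
  coefficient of dx ∧ dz: ∂f_3/∂x - ∂f_1/∂z = ∂(x*z)/∂x - ∂(z*(3*y - 1))/∂z = -3*y + z + 1
  coefficient of dy ∧ dz: ∂f_3/∂y - ∂f_2/∂z = ∂(x*z)/∂y - ∂(-2*x*y - 4*z^2)/∂z = 8*z
Assembling: d(omega) = (-2*y - 3*z) dx ∧ dy + (-3*y + z + 1) dx ∧ dz + (8*z) dy ∧ dz.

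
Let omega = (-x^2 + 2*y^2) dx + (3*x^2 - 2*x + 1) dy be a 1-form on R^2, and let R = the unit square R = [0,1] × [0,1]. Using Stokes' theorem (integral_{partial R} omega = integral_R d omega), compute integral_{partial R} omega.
integral_(partial R) omega = -1

Stokes: integral_partial_R omega = integral_R d omega with d omega = (∂Q/∂x - ∂P/∂y) dx ∧ dy.
  ∂Q/∂x = 6*x - 2
  ∂P/∂y = 4*y
  integrand = ∂Q/∂x - ∂P/∂y = 6*x - 4*y - 2.
Integrating over R: integral_0^1 integral_0^1 (6*x - 4*y - 2) dx dy = -1.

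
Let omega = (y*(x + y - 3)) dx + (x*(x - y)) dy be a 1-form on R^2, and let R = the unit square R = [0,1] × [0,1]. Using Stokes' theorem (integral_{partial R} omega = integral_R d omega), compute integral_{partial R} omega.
integral_(partial R) omega = 2

Stokes: integral_partial_R omega = integral_R d omega with d omega = (∂Q/∂x - ∂P/∂y) dx ∧ dy.
  ∂Q/∂x = 2*x - y
  ∂P/∂y = x + 2*y - 3
  integrand = ∂Q/∂x - ∂P/∂y = x - 3*y + 3.
Integrating over R: integral_0^1 integral_0^1 (x - 3*y + 3) dx dy = 2.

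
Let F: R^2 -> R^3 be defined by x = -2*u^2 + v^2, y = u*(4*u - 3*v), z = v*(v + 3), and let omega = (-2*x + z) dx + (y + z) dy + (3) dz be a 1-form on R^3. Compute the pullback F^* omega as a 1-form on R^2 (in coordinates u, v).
F^* omega = (16*u^3 - 36*u^2*v + 21*u*v^2 + 12*u*v - 3*v^3 - 9*v^2) du + (-12*u^3 + 17*u^2*v - 3*u*v^2 - 9*u*v - 2*v^3 + 6*v^2 + 6*v + 9) dv

Using F^*(f dg) = (f ∘ F) d(g ∘ F), substitute each coordinate x_i by F_i(u, v) in f_i, and replace dx_i by d F_i = (∂F_i/∂u) du + (∂F_i/∂v) dv.
  For the x component: f_1(F) = 4*u^2 - v^2 + 3*v; d F_1 = (-4*u) du + (2*v) dv
  For the y component: f_2(F) = 4*u^2 - 3*u*v + v^2 + 3*v; d F_2 = (8*u - 3*v) du + (-3*u) dv
  For the z component: f_3(F) = 3; d F_3 = (0) du + (2*v + 3) dv
Combining and collecting du, dv coefficients:
  coeff of du: 16*u^3 - 36*u^2*v + 21*u*v^2 + 12*u*v - 3*v^3 - 9*v^2
  coeff of dv: -12*u^3 + 17*u^2*v - 3*u*v^2 - 9*u*v - 2*v^3 + 6*v^2 + 6*v + 9
F^* omega = (16*u^3 - 36*u^2*v + 21*u*v^2 + 12*u*v - 3*v^3 - 9*v^2) du + (-12*u^3 + 17*u^2*v - 3*u*v^2 - 9*u*v - 2*v^3 + 6*v^2 + 6*v + 9) dv.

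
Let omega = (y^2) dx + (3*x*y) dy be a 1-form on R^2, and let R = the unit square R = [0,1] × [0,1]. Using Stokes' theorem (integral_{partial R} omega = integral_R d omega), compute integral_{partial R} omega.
integral_(partial R) omega = 1/2

Stokes: integral_partial_R omega = integral_R d omega with d omega = (∂Q/∂x - ∂P/∂y) dx ∧ dy.
  ∂Q/∂x = 3*y
  ∂P/∂y = 2*y
  integrand = ∂Q/∂x - ∂P/∂y = y.
Integrating over R: integral_0^1 integral_0^1 (y) dx dy = 1/2.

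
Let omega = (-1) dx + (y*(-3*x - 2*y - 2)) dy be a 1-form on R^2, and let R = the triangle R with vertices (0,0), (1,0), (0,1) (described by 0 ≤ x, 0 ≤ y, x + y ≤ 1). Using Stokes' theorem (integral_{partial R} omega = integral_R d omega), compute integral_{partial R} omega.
integral_(partial R) omega = -1/2

Stokes: integral_partial_R omega = integral_R d omega with d omega = (∂Q/∂x - ∂P/∂y) dx ∧ dy.
  ∂Q/∂x = -3*y
  ∂P/∂y = 0
  integrand = ∂Q/∂x - ∂P/∂y = -3*y.
Integrating over R: integral_0^1 integral_0^{1-x} (-3*y) dy dx = -1/2.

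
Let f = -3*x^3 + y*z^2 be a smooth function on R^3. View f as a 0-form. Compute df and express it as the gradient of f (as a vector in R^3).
df = (-9*x^2) dx + (z^2) dy + (2*y*z) dz; grad f = (-9*x^2, z^2, 2*y*z)

For a 0-form f, d f = (∂f/∂x) dx + (∂f/∂y) dy + (∂f/∂z) dz. The components of the vector representation are exactly the entries of grad f in Cartesian coordinates:
  ∂f/∂x = -9*x^2
  ∂f/∂y = z^2
  ∂f/∂z = 2*y*z.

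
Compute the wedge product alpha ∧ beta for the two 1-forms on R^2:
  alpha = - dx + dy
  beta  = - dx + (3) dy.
alpha ∧ beta = (-2) dx ∧ dy

Distribute the wedge, using dx_i ∧ dx_j = -dx_j ∧ dx_i and dx_i ∧ dx_i = 0. For each pair (i, j) with i < j, the coefficient of dx_i ∧ dx_j in alpha ∧ beta is (alpha_i * beta_j - alpha_j * beta_i). Collecting: alpha ∧ beta = (-2) dx ∧ dy.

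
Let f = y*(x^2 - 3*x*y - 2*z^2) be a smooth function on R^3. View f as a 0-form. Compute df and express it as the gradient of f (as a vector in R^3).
df = (y*(2*x - 3*y)) dx + (x^2 - 6*x*y - 2*z^2) dy + (-4*y*z) dz; grad f = (y*(2*x - 3*y), x^2 - 6*x*y - 2*z^2, -4*y*z)

For a 0-form f, d f = (∂f/∂x) dx + (∂f/∂y) dy + (∂f/∂z) dz. The components of the vector representation are exactly the entries of grad f in Cartesian coordinates:
  ∂f/∂x = y*(2*x - 3*y)
  ∂f/∂y = x^2 - 6*x*y - 2*z^2
  ∂f/∂z = -4*y*z.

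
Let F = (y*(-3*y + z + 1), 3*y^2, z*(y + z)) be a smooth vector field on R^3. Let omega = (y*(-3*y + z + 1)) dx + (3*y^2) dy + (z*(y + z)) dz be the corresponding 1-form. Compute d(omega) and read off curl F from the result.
d(omega) = (z) dy ∧ dz + (y) dz ∧ dx + (6*y - z - 1) dx ∧ dy; curl F = (z, y, 6*y - z - 1)

d omega = sum_{i<j} (∂f_j/∂x_i - ∂f_i/∂x_j) dx_i ∧ dx_j. Under the identification (dy ∧ dz, dz ∧ dx, dx ∧ dy) ↔ (e_x, e_y, e_z), the coefficients are exactly the components of curl F. Compute:
  ∂R/∂y - ∂Q/∂z = (z) - (0) = z
  ∂P/∂z - ∂R/∂x = (y) - (0) = y
  ∂Q/∂x - ∂P/∂y = (0) - (-6*y + z + 1) = 6*y - z - 1.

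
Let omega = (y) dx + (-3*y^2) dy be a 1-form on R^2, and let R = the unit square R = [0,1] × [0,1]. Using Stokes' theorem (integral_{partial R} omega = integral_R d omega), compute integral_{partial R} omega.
integral_(partial R) omega = -1

Stokes: integral_partial_R omega = integral_R d omega with d omega = (∂Q/∂x - ∂P/∂y) dx ∧ dy.
  ∂Q/∂x = 0
  ∂P/∂y = 1
  integrand = ∂Q/∂x - ∂P/∂y = -1.
Integrating over R: integral_0^1 integral_0^1 (-1) dx dy = -1.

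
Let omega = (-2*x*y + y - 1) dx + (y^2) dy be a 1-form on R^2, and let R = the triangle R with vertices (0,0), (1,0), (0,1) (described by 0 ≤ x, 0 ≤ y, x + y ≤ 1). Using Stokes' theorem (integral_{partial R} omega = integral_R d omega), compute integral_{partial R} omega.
integral_(partial R) omega = -1/6

Stokes: integral_partial_R omega = integral_R d omega with d omega = (∂Q/∂x - ∂P/∂y) dx ∧ dy.
  ∂Q/∂x = 0
  ∂P/∂y = 1 - 2*x
  integrand = ∂Q/∂x - ∂P/∂y = 2*x - 1.
Integrating over R: integral_0^1 integral_0^{1-x} (2*x - 1) dy dx = -1/6.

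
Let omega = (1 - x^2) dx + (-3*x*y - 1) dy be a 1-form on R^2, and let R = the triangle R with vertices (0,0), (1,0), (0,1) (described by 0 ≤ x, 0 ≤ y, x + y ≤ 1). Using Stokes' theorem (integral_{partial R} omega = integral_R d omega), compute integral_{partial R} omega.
integral_(partial R) omega = -1/2

Stokes: integral_partial_R omega = integral_R d omega with d omega = (∂Q/∂x - ∂P/∂y) dx ∧ dy.
  ∂Q/∂x = -3*y
  ∂P/∂y = 0
  integrand = ∂Q/∂x - ∂P/∂y = -3*y.
Integrating over R: integral_0^1 integral_0^{1-x} (-3*y) dy dx = -1/2.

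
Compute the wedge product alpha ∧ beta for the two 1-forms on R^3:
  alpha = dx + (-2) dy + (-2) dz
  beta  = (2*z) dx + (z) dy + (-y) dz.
alpha ∧ beta = (5*z) dx ∧ dy + (-y + 4*z) dx ∧ dz + (2*y + 2*z) dy ∧ dz

Distribute the wedge, using dx_i ∧ dx_j = -dx_j ∧ dx_i and dx_i ∧ dx_i = 0. For each pair (i, j) with i < j, the coefficient of dx_i ∧ dx_j in alpha ∧ beta is (alpha_i * beta_j - alpha_j * beta_i). Collecting: alpha ∧ beta = (5*z) dx ∧ dy + (-y + 4*z) dx ∧ dz + (2*y + 2*z) dy ∧ dz.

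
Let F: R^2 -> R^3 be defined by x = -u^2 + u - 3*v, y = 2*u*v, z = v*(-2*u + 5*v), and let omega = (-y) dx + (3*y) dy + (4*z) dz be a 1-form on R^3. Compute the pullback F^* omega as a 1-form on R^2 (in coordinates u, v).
F^* omega = (2*v*(2*u^2 + 14*u*v - u - 20*v^2)) du + (2*v*(14*u^2 - 60*u*v + 3*u + 100*v^2)) dv

Using F^*(f dg) = (f ∘ F) d(g ∘ F), substitute each coordinate x_i by F_i(u, v) in f_i, and replace dx_i by d F_i = (∂F_i/∂u) du + (∂F_i/∂v) dv.
  For the x component: f_1(F) = -2*u*v; d F_1 = (1 - 2*u) du + (-3) dv
  For the y component: f_2(F) = 6*u*v; d F_2 = (2*v) du + (2*u) dv
  For the z component: f_3(F) = 4*v*(-2*u + 5*v); d F_3 = (-2*v) du + (-2*u + 10*v) dv
Combining and collecting du, dv coefficients:
  coeff of du: 2*v*(2*u^2 + 14*u*v - u - 20*v^2)
  coeff of dv: 2*v*(14*u^2 - 60*u*v + 3*u + 100*v^2)
F^* omega = (2*v*(2*u^2 + 14*u*v - u - 20*v^2)) du + (2*v*(14*u^2 - 60*u*v + 3*u + 100*v^2)) dv.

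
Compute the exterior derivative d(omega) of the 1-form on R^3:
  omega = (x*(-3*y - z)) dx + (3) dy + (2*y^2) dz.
d(omega) = (3*x) dx ∧ dy + (x) dx ∧ dz + (4*y) dy ∧ dz

For a 1-form omega = sum_i f_i dx_i, the exterior derivative is
  d(omega) = sum_{i < j} (∂f_j/∂x_i - ∂f_i/∂x_j) dx_i ∧ dx_j.
  coefficient of dx ∧ dy: ∂f_2/∂x - ∂f_1/∂y = ∂(3)/∂x - ∂(x*(-3*y - z))/∂y = 3*x
  coefficient of dx ∧ dz: ∂f_3/∂x - ∂f_1/∂z = ∂(2*y^2)/∂x - ∂(x*(-3*y - z))/∂z = x
  coefficient of dy ∧ dz: ∂f_3/∂y - ∂f_2/∂z = ∂(2*y^2)/∂y - ∂(3)/∂z = 4*y
Assembling: d(omega) = (3*x) dx ∧ dy + (x) dx ∧ dz + (4*y) dy ∧ dz.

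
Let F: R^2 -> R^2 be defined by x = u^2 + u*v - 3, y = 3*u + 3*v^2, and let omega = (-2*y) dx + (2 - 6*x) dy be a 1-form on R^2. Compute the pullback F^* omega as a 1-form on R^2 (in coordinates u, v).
F^* omega = (-30*u^2 - 12*u*v^2 - 24*u*v - 6*v^3 + 60) du + (-36*u^2*v - 6*u^2 - 42*u*v^2 + 120*v) dv

Using F^*(f dg) = (f ∘ F) d(g ∘ F), substitute each coordinate x_i by F_i(u, v) in f_i, and replace dx_i by d F_i = (∂F_i/∂u) du + (∂F_i/∂v) dv.
  For the x component: f_1(F) = -6*u - 6*v^2; d F_1 = (2*u + v) du + (u) dv
  For the y component: f_2(F) = -6*u^2 - 6*u*v + 20; d F_2 = (3) du + (6*v) dv
Combining and collecting du, dv coefficients:
  coeff of du: -30*u^2 - 12*u*v^2 - 24*u*v - 6*v^3 + 60
  coeff of dv: -36*u^2*v - 6*u^2 - 42*u*v^2 + 120*v
F^* omega = (-30*u^2 - 12*u*v^2 - 24*u*v - 6*v^3 + 60) du + (-36*u^2*v - 6*u^2 - 42*u*v^2 + 120*v) dv.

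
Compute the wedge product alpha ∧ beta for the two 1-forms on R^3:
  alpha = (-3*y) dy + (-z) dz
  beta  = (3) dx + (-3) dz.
alpha ∧ beta = (9*y) dx ∧ dy + (9*y) dy ∧ dz + (3*z) dx ∧ dz

Distribute the wedge, using dx_i ∧ dx_j = -dx_j ∧ dx_i and dx_i ∧ dx_i = 0. For each pair (i, j) with i < j, the coefficient of dx_i ∧ dx_j in alpha ∧ beta is (alpha_i * beta_j - alpha_j * beta_i). Collecting: alpha ∧ beta = (9*y) dx ∧ dy + (9*y) dy ∧ dz + (3*z) dx ∧ dz.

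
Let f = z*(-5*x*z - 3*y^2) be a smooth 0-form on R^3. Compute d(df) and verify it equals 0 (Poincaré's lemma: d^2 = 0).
d(df) = 0

Step 1: df = sum_i (∂f/∂x_i) dx_i = (-5*z^2) dx + (-6*y*z) dy + (-10*x*z - 3*y^2) dz.
Step 2: Apply d again. Using the 1-form formula, the coefficient of dx ∧ dy in d(df) is ∂^2 f/∂x ∂y - ∂^2 f/∂y ∂x = (0) - (0) = 0 (equality of mixed partials for smooth f).
Similarly for dx ∧ dz and dy ∧ dz — all coefficients vanish. So d(df) = 0.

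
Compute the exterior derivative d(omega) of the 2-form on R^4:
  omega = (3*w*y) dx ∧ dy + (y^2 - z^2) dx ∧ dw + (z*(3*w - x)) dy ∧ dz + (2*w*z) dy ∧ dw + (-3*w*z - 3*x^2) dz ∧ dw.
d(omega) = (y) dx ∧ dy ∧ dw + (-6*x + 2*z) dx ∧ dz ∧ dw + (-z) dx ∧ dy ∧ dz + (-2*w + 3*z) dy ∧ dz ∧ dw

For a 2-form omega = sum_{i<j} g_{ij} dx_i ∧ dx_j, the exterior derivative is
  d(omega) = sum_{i<j} d(g_{ij}) ∧ dx_i ∧ dx_j = sum_{i<j, k} (∂g_{ij}/∂x_k) dx_k ∧ dx_i ∧ dx_j.
Expand each term, using dx_k ∧ dx_i ∧ dx_j = sgn(permutation) dx_{(a)} ∧ dx_{(b)} ∧ dx_{(c)} with (a < b < c) sorted:
  d(3*w*y) includes (∂/∂w)(3*w*y) dw = (3*y) dw, which multiplied by dx ∧ dy gives (3*y) dx ∧ dy ∧ dw
  d(y^2 - z^2) includes (∂/∂y)(y^2 - z^2) dy = (2*y) dy, which multiplied by dx ∧ dw gives (-2*y) dx ∧ dy ∧ dw
  d(y^2 - z^2) includes (∂/∂z)(y^2 - z^2) dz = (-2*z) dz, which multiplied by dx ∧ dw gives (2*z) dx ∧ dz ∧ dw
  d(z*(3*w - x)) includes (∂/∂x)(z*(3*w - x)) dx = (-z) dx, which multiplied by dy ∧ dz gives (-z) dx ∧ dy ∧ dz
  d(z*(3*w - x)) includes (∂/∂w)(z*(3*w - x)) dw = (3*z) dw, which multiplied by dy ∧ dz gives (3*z) dy ∧ dz ∧ dw
  d(2*w*z) includes (∂/∂z)(2*w*z) dz = (2*w) dz, which multiplied by dy ∧ dw gives (-2*w) dy ∧ dz ∧ dw
  d(-3*w*z - 3*x^2) includes (∂/∂x)(-3*w*z - 3*x^2) dx = (-6*x) dx, which multiplied by dz ∧ dw gives (-6*x) dx ∧ dz ∧ dw
Collecting like 3-forms: d(omega) = (y) dx ∧ dy ∧ dw + (-6*x + 2*z) dx ∧ dz ∧ dw + (-z) dx ∧ dy ∧ dz + (-2*w + 3*z) dy ∧ dz ∧ dw.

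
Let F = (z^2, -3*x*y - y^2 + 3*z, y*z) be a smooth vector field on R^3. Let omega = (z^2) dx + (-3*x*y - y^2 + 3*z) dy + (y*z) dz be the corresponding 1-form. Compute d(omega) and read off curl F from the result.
d(omega) = (z - 3) dy ∧ dz + (2*z) dz ∧ dx + (-3*y) dx ∧ dy; curl F = (z - 3, 2*z, -3*y)

d omega = sum_{i<j} (∂f_j/∂x_i - ∂f_i/∂x_j) dx_i ∧ dx_j. Under the identification (dy ∧ dz, dz ∧ dx, dx ∧ dy) ↔ (e_x, e_y, e_z), the coefficients are exactly the components of curl F. Compute:
  ∂R/∂y - ∂Q/∂z = (z) - (3) = z - 3
  ∂P/∂z - ∂R/∂x = (2*z) - (0) = 2*z
  ∂Q/∂x - ∂P/∂y = (-3*y) - (0) = -3*y.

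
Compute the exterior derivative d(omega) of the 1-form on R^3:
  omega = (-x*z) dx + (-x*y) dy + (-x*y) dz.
d(omega) = (-y) dx ∧ dy + (x - y) dx ∧ dz + (-x) dy ∧ dz

For a 1-form omega = sum_i f_i dx_i, the exterior derivative is
  d(omega) = sum_{i < j} (∂f_j/∂x_i - ∂f_i/∂x_j) dx_i ∧ dx_j.
  coefficient of dx ∧ dy: ∂f_2/∂x - ∂f_1/∂y = ∂(-x*y)/∂x - ∂(-x*z)/∂y = -y
  coefficient of dx ∧ dz: ∂f_3/∂x - ∂f_1/∂z = ∂(-x*y)/∂x - ∂(-x*z)/∂z = x - y
  coefficient of dy ∧ dz: ∂f_3/∂y - ∂f_2/∂z = ∂(-x*y)/∂y - ∂(-x*y)/∂z = -x
Assembling: d(omega) = (-y) dx ∧ dy + (x - y) dx ∧ dz + (-x) dy ∧ dz.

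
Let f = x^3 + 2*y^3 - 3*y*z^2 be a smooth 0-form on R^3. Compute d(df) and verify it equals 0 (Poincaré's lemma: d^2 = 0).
d(df) = 0

Step 1: df = sum_i (∂f/∂x_i) dx_i = (3*x^2) dx + (6*y^2 - 3*z^2) dy + (-6*y*z) dz.
Step 2: Apply d again. Using the 1-form formula, the coefficient of dx ∧ dy in d(df) is ∂^2 f/∂x ∂y - ∂^2 f/∂y ∂x = (0) - (0) = 0 (equality of mixed partials for smooth f).
Similarly for dx ∧ dz and dy ∧ dz — all coefficients vanish. So d(df) = 0.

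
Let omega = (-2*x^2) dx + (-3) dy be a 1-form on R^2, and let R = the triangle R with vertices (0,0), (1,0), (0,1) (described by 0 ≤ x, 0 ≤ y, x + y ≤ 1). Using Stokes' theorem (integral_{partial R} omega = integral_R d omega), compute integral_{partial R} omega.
integral_(partial R) omega = 0

Stokes: integral_partial_R omega = integral_R d omega with d omega = (∂Q/∂x - ∂P/∂y) dx ∧ dy.
  ∂Q/∂x = 0
  ∂P/∂y = 0
  integrand = ∂Q/∂x - ∂P/∂y = 0.
Integrating over R: integral_0^1 integral_0^{1-x} (0) dy dx = 0.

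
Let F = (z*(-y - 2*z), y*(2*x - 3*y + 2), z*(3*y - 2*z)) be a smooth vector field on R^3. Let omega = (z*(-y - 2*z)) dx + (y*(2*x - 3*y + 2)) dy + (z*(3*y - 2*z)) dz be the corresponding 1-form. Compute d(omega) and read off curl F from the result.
d(omega) = (3*z) dy ∧ dz + (-y - 4*z) dz ∧ dx + (2*y + z) dx ∧ dy; curl F = (3*z, -y - 4*z, 2*y + z)

d omega = sum_{i<j} (∂f_j/∂x_i - ∂f_i/∂x_j) dx_i ∧ dx_j. Under the identification (dy ∧ dz, dz ∧ dx, dx ∧ dy) ↔ (e_x, e_y, e_z), the coefficients are exactly the components of curl F. Compute:
  ∂R/∂y - ∂Q/∂z = (3*z) - (0) = 3*z
  ∂P/∂z - ∂R/∂x = (-y - 4*z) - (0) = -y - 4*z
  ∂Q/∂x - ∂P/∂y = (2*y) - (-z) = 2*y + z.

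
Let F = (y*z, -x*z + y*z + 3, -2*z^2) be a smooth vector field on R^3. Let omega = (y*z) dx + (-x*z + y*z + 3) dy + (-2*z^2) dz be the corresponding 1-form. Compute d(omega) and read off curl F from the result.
d(omega) = (x - y) dy ∧ dz + (y) dz ∧ dx + (-2*z) dx ∧ dy; curl F = (x - y, y, -2*z)

d omega = sum_{i<j} (∂f_j/∂x_i - ∂f_i/∂x_j) dx_i ∧ dx_j. Under the identification (dy ∧ dz, dz ∧ dx, dx ∧ dy) ↔ (e_x, e_y, e_z), the coefficients are exactly the components of curl F. Compute:
  ∂R/∂y - ∂Q/∂z = (0) - (-x + y) = x - y
  ∂P/∂z - ∂R/∂x = (y) - (0) = y
  ∂Q/∂x - ∂P/∂y = (-z) - (z) = -2*z.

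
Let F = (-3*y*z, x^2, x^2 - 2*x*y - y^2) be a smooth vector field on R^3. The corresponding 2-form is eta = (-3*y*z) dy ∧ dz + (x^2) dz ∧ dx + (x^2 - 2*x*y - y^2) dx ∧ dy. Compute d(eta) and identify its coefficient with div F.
d(eta) = (0) dx ∧ dy ∧ dz; div F = 0

For a 2-form in R^3 of the form above, applying d gives a 3-form with coefficient ∂P/∂x + ∂Q/∂y + ∂R/∂z:
  ∂P/∂x = 0
  ∂Q/∂y = 0
  ∂R/∂z = 0
Sum = 0, which is exactly div F.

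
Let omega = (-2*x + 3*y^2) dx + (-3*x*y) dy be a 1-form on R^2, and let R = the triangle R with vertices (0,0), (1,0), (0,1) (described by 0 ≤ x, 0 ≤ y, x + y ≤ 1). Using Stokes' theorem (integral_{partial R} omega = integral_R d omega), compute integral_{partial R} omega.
integral_(partial R) omega = -3/2

Stokes: integral_partial_R omega = integral_R d omega with d omega = (∂Q/∂x - ∂P/∂y) dx ∧ dy.
  ∂Q/∂x = -3*y
  ∂P/∂y = 6*y
  integrand = ∂Q/∂x - ∂P/∂y = -9*y.
Integrating over R: integral_0^1 integral_0^{1-x} (-9*y) dy dx = -3/2.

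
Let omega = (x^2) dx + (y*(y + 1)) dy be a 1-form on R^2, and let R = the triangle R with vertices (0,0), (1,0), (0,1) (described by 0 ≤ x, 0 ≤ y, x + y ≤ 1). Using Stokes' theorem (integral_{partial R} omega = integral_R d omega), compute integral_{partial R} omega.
integral_(partial R) omega = 0

Stokes: integral_partial_R omega = integral_R d omega with d omega = (∂Q/∂x - ∂P/∂y) dx ∧ dy.
  ∂Q/∂x = 0
  ∂P/∂y = 0
  integrand = ∂Q/∂x - ∂P/∂y = 0.
Integrating over R: integral_0^1 integral_0^{1-x} (0) dy dx = 0.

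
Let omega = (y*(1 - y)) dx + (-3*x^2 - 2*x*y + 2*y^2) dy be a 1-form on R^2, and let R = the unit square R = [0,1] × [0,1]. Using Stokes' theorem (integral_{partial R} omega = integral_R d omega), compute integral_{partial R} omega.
integral_(partial R) omega = -4

Stokes: integral_partial_R omega = integral_R d omega with d omega = (∂Q/∂x - ∂P/∂y) dx ∧ dy.
  ∂Q/∂x = -6*x - 2*y
  ∂P/∂y = 1 - 2*y
  integrand = ∂Q/∂x - ∂P/∂y = -6*x - 1.
Integrating over R: integral_0^1 integral_0^1 (-6*x - 1) dx dy = -4.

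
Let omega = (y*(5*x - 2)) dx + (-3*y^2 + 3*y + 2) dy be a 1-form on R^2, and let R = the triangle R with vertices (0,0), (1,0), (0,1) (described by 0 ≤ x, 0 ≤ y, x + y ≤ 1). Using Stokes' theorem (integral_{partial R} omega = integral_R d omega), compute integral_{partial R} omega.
integral_(partial R) omega = 1/6

Stokes: integral_partial_R omega = integral_R d omega with d omega = (∂Q/∂x - ∂P/∂y) dx ∧ dy.
  ∂Q/∂x = 0
  ∂P/∂y = 5*x - 2
  integrand = ∂Q/∂x - ∂P/∂y = 2 - 5*x.
Integrating over R: integral_0^1 integral_0^{1-x} (2 - 5*x) dy dx = 1/6.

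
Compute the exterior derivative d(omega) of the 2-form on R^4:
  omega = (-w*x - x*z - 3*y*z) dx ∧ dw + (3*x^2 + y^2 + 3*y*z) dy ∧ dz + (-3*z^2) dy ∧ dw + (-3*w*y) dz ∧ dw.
d(omega) = (3*z) dx ∧ dy ∧ dw + (x + 3*y) dx ∧ dz ∧ dw + (6*x) dx ∧ dy ∧ dz + (-3*w + 6*z) dy ∧ dz ∧ dw

For a 2-form omega = sum_{i<j} g_{ij} dx_i ∧ dx_j, the exterior derivative is
  d(omega) = sum_{i<j} d(g_{ij}) ∧ dx_i ∧ dx_j = sum_{i<j, k} (∂g_{ij}/∂x_k) dx_k ∧ dx_i ∧ dx_j.
Expand each term, using dx_k ∧ dx_i ∧ dx_j = sgn(permutation) dx_{(a)} ∧ dx_{(b)} ∧ dx_{(c)} with (a < b < c) sorted:
  d(-w*x - x*z - 3*y*z) includes (∂/∂y)(-w*x - x*z - 3*y*z) dy = (-3*z) dy, which multiplied by dx ∧ dw gives (3*z) dx ∧ dy ∧ dw
  d(-w*x - x*z - 3*y*z) includes (∂/∂z)(-w*x - x*z - 3*y*z) dz = (-x - 3*y) dz, which multiplied by dx ∧ dw gives (x + 3*y) dx ∧ dz ∧ dw
  d(3*x^2 + y^2 + 3*y*z) includes (∂/∂x)(3*x^2 + y^2 + 3*y*z) dx = (6*x) dx, which multiplied by dy ∧ dz gives (6*x) dx ∧ dy ∧ dz
  d(-3*z^2) includes (∂/∂z)(-3*z^2) dz = (-6*z) dz, which multiplied by dy ∧ dw gives (6*z) dy ∧ dz ∧ dw
  d(-3*w*y) includes (∂/∂y)(-3*w*y) dy = (-3*w) dy, which multiplied by dz ∧ dw gives (-3*w) dy ∧ dz ∧ dw
Collecting like 3-forms: d(omega) = (3*z) dx ∧ dy ∧ dw + (x + 3*y) dx ∧ dz ∧ dw + (6*x) dx ∧ dy ∧ dz + (-3*w + 6*z) dy ∧ dz ∧ dw.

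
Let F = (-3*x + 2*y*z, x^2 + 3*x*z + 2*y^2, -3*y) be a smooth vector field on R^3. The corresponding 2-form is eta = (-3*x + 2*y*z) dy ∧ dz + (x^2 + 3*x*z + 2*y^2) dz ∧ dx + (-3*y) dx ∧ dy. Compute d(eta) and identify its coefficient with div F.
d(eta) = (4*y - 3) dx ∧ dy ∧ dz; div F = 4*y - 3

For a 2-form in R^3 of the form above, applying d gives a 3-form with coefficient ∂P/∂x + ∂Q/∂y + ∂R/∂z:
  ∂P/∂x = -3
  ∂Q/∂y = 4*y
  ∂R/∂z = 0
Sum = 4*y - 3, which is exactly div F.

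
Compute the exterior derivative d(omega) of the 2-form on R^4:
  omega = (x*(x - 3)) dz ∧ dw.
d(omega) = (2*x - 3) dx ∧ dz ∧ dw

For a 2-form omega = sum_{i<j} g_{ij} dx_i ∧ dx_j, the exterior derivative is
  d(omega) = sum_{i<j} d(g_{ij}) ∧ dx_i ∧ dx_j = sum_{i<j, k} (∂g_{ij}/∂x_k) dx_k ∧ dx_i ∧ dx_j.
Expand each term, using dx_k ∧ dx_i ∧ dx_j = sgn(permutation) dx_{(a)} ∧ dx_{(b)} ∧ dx_{(c)} with (a < b < c) sorted:
  d(x*(x - 3)) includes (∂/∂x)(x*(x - 3)) dx = (2*x - 3) dx, which multiplied by dz ∧ dw gives (2*x - 3) dx ∧ dz ∧ dw
Collecting like 3-forms: d(omega) = (2*x - 3) dx ∧ dz ∧ dw.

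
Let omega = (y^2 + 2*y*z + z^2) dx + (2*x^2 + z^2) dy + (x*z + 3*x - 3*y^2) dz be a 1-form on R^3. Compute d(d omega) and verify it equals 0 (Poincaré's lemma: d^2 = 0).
d(d omega) = 0

Step 1: d omega = sum_{i<j} (∂f_j/∂x_i - ∂f_i/∂x_j) dx_i ∧ dx_j:
  coeff of dx ∧ dy: 4*x - 2*y - 2*z
  coeff of dx ∧ dz: -2*y - z + 3
  coeff of dy ∧ dz: -6*y - 2*z
Step 2: Apply d again to each 2-form coefficient. The only possible 3-form in R^3 is dx ∧ dy ∧ dz, with coefficient
  ∂(coeff of dy∧dz)/∂x - ∂(coeff of dx∧dz)/∂y + ∂(coeff of dx∧dy)/∂z
  = ∂/∂x (-6*y - 2*z) - ∂/∂y (-2*y - z + 3) + ∂/∂z (4*x - 2*y - 2*z).
Each of these terms simplifies to sums of mixed partials that cancel in pairs. The result is 0 (by equality of mixed partials for smooth functions — Schwarz / Clairaut).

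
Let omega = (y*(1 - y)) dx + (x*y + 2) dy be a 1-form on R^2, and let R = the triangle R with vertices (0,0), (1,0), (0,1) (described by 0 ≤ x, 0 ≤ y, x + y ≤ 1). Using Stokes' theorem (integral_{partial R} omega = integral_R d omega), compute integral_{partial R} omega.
integral_(partial R) omega = 0

Stokes: integral_partial_R omega = integral_R d omega with d omega = (∂Q/∂x - ∂P/∂y) dx ∧ dy.
  ∂Q/∂x = y
  ∂P/∂y = 1 - 2*y
  integrand = ∂Q/∂x - ∂P/∂y = 3*y - 1.
Integrating over R: integral_0^1 integral_0^{1-x} (3*y - 1) dy dx = 0.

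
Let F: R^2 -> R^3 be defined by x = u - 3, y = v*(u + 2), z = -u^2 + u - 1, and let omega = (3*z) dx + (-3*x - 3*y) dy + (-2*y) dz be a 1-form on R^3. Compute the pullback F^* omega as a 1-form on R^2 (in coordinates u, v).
F^* omega = (4*u^2*v - 3*u^2 - 3*u*v^2 + 3*u*v + 3*u - 6*v^2 + 5*v - 3) du + (-3*u^2*v - 3*u^2 - 12*u*v + 3*u - 12*v + 18) dv

Using F^*(f dg) = (f ∘ F) d(g ∘ F), substitute each coordinate x_i by F_i(u, v) in f_i, and replace dx_i by d F_i = (∂F_i/∂u) du + (∂F_i/∂v) dv.
  For the x component: f_1(F) = -3*u^2 + 3*u - 3; d F_1 = (1) du + (0) dv
  For the y component: f_2(F) = -3*u*v - 3*u - 6*v + 9; d F_2 = (v) du + (u + 2) dv
  For the z component: f_3(F) = 2*v*(-u - 2); d F_3 = (1 - 2*u) du + (0) dv
Combining and collecting du, dv coefficients:
  coeff of du: 4*u^2*v - 3*u^2 - 3*u*v^2 + 3*u*v + 3*u - 6*v^2 + 5*v - 3
  coeff of dv: -3*u^2*v - 3*u^2 - 12*u*v + 3*u - 12*v + 18
F^* omega = (4*u^2*v - 3*u^2 - 3*u*v^2 + 3*u*v + 3*u - 6*v^2 + 5*v - 3) du + (-3*u^2*v - 3*u^2 - 12*u*v + 3*u - 12*v + 18) dv.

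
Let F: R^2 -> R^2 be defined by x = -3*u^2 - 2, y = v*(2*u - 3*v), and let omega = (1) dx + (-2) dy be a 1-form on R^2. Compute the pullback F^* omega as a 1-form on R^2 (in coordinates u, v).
F^* omega = (-6*u - 4*v) du + (-4*u + 12*v) dv

Using F^*(f dg) = (f ∘ F) d(g ∘ F), substitute each coordinate x_i by F_i(u, v) in f_i, and replace dx_i by d F_i = (∂F_i/∂u) du + (∂F_i/∂v) dv.
  For the x component: f_1(F) = 1; d F_1 = (-6*u) du + (0) dv
  For the y component: f_2(F) = -2; d F_2 = (2*v) du + (2*u - 6*v) dv
Combining and collecting du, dv coefficients:
  coeff of du: -6*u - 4*v
  coeff of dv: -4*u + 12*v
F^* omega = (-6*u - 4*v) du + (-4*u + 12*v) dv.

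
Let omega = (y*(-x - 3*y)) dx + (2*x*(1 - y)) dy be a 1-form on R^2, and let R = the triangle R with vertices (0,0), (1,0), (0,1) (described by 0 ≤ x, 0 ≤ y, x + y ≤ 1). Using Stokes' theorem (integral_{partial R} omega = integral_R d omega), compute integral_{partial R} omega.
integral_(partial R) omega = 11/6

Stokes: integral_partial_R omega = integral_R d omega with d omega = (∂Q/∂x - ∂P/∂y) dx ∧ dy.
  ∂Q/∂x = 2 - 2*y
  ∂P/∂y = -x - 6*y
  integrand = ∂Q/∂x - ∂P/∂y = x + 4*y + 2.
Integrating over R: integral_0^1 integral_0^{1-x} (x + 4*y + 2) dy dx = 11/6.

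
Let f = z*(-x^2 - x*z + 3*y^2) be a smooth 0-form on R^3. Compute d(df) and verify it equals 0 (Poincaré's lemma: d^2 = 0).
d(df) = 0

Step 1: df = sum_i (∂f/∂x_i) dx_i = (z*(-2*x - z)) dx + (6*y*z) dy + (-x^2 - 2*x*z + 3*y^2) dz.
Step 2: Apply d again. Using the 1-form formula, the coefficient of dx ∧ dy in d(df) is ∂^2 f/∂x ∂y - ∂^2 f/∂y ∂x = (0) - (0) = 0 (equality of mixed partials for smooth f).
Similarly for dx ∧ dz and dy ∧ dz — all coefficients vanish. So d(df) = 0.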